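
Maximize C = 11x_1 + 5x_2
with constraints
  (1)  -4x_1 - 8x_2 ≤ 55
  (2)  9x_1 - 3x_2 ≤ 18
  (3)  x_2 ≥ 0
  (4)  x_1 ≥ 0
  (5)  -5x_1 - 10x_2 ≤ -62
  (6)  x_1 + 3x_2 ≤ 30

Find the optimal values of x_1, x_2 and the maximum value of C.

Extreme points and C = 11x_1 + 5x_2:
  (122/35, 156/35) → C = 2122/35
  (24/5, 42/5) → C = 474/5
  (0, 31/5) → C = 31
  (0, 10) → C = 50

x_1 = 24/5, x_2 = 42/5, maximum C = 474/5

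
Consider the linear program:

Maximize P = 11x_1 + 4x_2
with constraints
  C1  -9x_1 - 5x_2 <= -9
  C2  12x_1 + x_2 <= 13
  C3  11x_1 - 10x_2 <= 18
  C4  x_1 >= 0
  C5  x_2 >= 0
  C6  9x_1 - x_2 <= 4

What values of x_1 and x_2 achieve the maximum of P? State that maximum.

x_1 = 0, x_2 = 13, maximum P = 52

At the optimal vertex, 12x_1 + x_2 = 13 and x_1 = 0.
Solving simultaneously gives x_1 = 0, x_2 = 13.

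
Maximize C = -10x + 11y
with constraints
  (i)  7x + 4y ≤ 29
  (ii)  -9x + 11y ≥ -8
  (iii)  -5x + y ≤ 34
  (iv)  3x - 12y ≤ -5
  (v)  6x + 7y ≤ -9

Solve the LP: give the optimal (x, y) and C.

x = -247/41, y = 159/41, maximum C = 4219/41

Extreme points and C = -10x + 11y:
  (-403/57, -77/57) → C = 1061/19
  (-247/41, 159/41) → C = 4219/41
  (-143/93, 1/31) → C = 1463/93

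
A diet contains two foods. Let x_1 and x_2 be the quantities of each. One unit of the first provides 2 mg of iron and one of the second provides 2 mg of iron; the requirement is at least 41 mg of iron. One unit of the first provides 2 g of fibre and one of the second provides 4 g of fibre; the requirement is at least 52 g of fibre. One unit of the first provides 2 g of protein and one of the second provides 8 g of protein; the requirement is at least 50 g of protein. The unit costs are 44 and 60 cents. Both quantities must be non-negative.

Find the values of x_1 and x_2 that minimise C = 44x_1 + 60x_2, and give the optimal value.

x_1 = 15, x_2 = 11/2, minimum C = 990

Corner points and C = 44x_1 + 60x_2:
  (0, 41/2) → C = 1230
  (26, 0) → C = 1144
  (15, 11/2) → C = 990
The feasible region is unbounded (it extends along (0, 1), (1, 0)), but C strictly increases along every unbounded feasible direction, so there is no improving ray and the minimum is attained at a vertex.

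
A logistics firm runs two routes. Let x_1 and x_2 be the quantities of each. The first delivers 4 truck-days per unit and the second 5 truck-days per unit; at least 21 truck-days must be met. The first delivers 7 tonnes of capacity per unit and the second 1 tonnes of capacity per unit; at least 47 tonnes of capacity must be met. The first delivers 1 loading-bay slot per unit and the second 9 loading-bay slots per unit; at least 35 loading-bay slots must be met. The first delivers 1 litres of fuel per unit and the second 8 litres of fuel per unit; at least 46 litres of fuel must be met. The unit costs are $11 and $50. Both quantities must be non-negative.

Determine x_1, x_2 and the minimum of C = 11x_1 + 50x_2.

x_1 = 6, x_2 = 5, minimum C = 316

Extreme points and C = 11x_1 + 50x_2:
  (0, 47) → C = 2350
  (46, 0) → C = 506
  (6, 5) → C = 316
The feasible region is unbounded (it extends along (0, 1), (1, 0)), but C strictly increases along every unbounded feasible direction, so there is no improving ray and the minimum is attained at a vertex.

The optimum lies where 7x_1 + x_2 = 47 and x_1 + 8x_2 = 46.
Solving simultaneously gives x_1 = 6, x_2 = 5.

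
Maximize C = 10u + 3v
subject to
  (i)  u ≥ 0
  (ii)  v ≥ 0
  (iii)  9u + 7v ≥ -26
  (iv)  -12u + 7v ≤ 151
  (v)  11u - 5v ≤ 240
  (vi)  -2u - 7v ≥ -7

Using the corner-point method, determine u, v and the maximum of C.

Extreme points and C = 10u + 3v:
  (0, 0) → C = 0
  (0, 1) → C = 3
  (7/2, 0) → C = 35

The binding constraints are v = 0 and -2u - 7v = -7.
Solving simultaneously gives u = 7/2, v = 0.

u = 7/2, v = 0, maximum C = 35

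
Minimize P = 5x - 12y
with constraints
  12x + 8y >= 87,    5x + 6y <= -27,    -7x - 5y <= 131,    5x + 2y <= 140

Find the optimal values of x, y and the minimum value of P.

x = 369/16, y = -759/32, minimum P = 6399/16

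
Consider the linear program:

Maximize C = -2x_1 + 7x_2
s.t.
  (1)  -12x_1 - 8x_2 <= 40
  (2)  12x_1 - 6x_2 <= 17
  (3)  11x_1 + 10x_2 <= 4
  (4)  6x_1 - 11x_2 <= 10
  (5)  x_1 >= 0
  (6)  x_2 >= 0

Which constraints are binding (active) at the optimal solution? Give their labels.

(3) and (5)

Corner points and C = -2x_1 + 7x_2:
  (0, 2/5) → C = 14/5
  (4/11, 0) → C = -8/11
  (0, 0) → C = 0

The maximum is at (0, 2/5). Substituting into each constraint, equality holds for (3) and (5); the remaining constraints have slack.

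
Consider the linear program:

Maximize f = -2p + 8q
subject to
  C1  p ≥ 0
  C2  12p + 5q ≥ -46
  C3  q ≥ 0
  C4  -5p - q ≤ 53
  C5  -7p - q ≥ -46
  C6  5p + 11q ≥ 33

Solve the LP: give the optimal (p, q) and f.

Vertices and f = -2p + 8q:
  (0, 46) → f = 368
  (0, 3) → f = 24
  (473/72, 1/72) → f = -469/36

p = 0, q = 46, maximum f = 368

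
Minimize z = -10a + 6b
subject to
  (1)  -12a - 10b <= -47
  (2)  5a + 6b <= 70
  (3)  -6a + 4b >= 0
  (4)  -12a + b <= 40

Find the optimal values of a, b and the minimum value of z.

Vertices and z = -10a + 6b:
  (47/27, 47/18) → z = -47/27
  (-353/132, 87/11) → z = 4897/66
  (5, 15/2) → z = -5
  (-170/77, 1040/77) → z = 7940/77

a = 5, b = 15/2, minimum z = -5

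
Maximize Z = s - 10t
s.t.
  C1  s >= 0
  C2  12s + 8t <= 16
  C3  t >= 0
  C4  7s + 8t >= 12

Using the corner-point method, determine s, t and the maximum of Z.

s = 4/5, t = 4/5, maximum Z = -36/5

Feasible corners and Z = s - 10t:
  (0, 2) → Z = -20
  (0, 3/2) → Z = -15
  (4/5, 4/5) → Z = -36/5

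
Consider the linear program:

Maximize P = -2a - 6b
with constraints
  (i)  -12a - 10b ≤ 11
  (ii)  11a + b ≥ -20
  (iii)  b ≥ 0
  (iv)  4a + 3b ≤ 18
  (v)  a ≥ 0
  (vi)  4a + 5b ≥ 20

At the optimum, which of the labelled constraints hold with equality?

Feasible corners and P = -2a - 6b:
  (0, 6) → P = -36
  (15/4, 1) → P = -27/2
  (0, 4) → P = -24

The maximum is at (15/4, 1). Substituting into each constraint, equality holds for (iv) and (vi); the remaining constraints have slack.

(iv) and (vi)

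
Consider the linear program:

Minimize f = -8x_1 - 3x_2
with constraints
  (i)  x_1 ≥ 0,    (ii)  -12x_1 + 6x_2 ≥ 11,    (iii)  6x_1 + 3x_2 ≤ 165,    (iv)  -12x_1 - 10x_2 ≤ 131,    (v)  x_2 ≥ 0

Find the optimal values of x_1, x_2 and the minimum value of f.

x_1 = 319/24, x_2 = 341/12, minimum f = -2299/12

Feasible corners and f = -8x_1 - 3x_2:
  (0, 11/6) → f = -11/2
  (0, 55) → f = -165
  (319/24, 341/12) → f = -2299/12

The binding constraints are -12x_1 + 6x_2 = 11 and 6x_1 + 3x_2 = 165.
Solving simultaneously gives x_1 = 319/24, x_2 = 341/12.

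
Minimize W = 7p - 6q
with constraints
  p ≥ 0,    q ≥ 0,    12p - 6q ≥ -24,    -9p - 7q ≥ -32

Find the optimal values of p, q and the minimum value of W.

Extreme points and W = 7p - 6q:
  (0, 0) → W = 0
  (0, 4) → W = -24
  (32/9, 0) → W = 224/9
  (4/23, 100/23) → W = -572/23

The binding constraints are 12p - 6q = -24 and -9p - 7q = -32.
Solving simultaneously gives p = 4/23, q = 100/23.

p = 4/23, q = 100/23, minimum W = -572/23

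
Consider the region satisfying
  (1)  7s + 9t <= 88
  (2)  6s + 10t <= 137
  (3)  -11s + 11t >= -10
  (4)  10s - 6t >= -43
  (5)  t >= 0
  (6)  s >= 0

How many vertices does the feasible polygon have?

5

Of the 15 pairwise boundary intersections, those satisfying every inequality are:
  (529/88, 449/88)
  (47/44, 1181/132)
  (10/11, 0)
  (0, 43/6)
  (0, 0)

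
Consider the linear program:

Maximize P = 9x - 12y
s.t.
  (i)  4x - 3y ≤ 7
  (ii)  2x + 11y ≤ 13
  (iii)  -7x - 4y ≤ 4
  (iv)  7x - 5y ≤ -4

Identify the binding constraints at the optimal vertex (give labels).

Feasible corners and P = 9x - 12y:
  (-32/23, 33/23) → P = -684/23
  (7/29, 33/29) → P = -333/29
  (-4/7, 0) → P = -36/7

The maximum is at (-4/7, 0). Substituting into each constraint, equality holds for (iii) and (iv); the remaining constraints have slack.

(iii) and (iv)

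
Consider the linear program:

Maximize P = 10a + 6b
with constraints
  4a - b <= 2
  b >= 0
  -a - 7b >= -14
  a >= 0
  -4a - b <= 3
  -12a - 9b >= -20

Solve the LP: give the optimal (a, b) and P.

Corner points and P = 10a + 6b:
  (1/2, 0) → P = 5
  (19/24, 7/6) → P = 179/12
  (0, 0) → P = 0
  (0, 2) → P = 12
  (14/75, 148/75) → P = 1028/75

a = 19/24, b = 7/6, maximum P = 179/12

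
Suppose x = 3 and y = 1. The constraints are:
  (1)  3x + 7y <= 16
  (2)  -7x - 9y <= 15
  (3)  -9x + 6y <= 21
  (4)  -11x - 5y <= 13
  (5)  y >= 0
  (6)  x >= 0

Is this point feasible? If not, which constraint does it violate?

(1): 16 ≤ 16 ✓
(2): -30 ≤ 15 ✓
(3): -21 ≤ 21 ✓
(4): -38 ≤ 13 ✓
(5): 1 ≥ 0 ✓
(6): 3 ≥ 0 ✓

feasible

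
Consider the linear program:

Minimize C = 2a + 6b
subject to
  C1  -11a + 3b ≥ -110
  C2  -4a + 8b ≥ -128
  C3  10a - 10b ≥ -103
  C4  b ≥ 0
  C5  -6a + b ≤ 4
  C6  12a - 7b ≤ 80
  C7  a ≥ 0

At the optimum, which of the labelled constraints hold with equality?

C4 and C7

Vertices and C = 2a + 6b:
  (1409/80, 2233/80) → C = 2027/10
  (530/41, 440/41) → C = 3700/41
  (63/50, 289/25) → C = 1797/25
  (20/3, 0) → C = 40/3
  (0, 0) → C = 0
  (0, 4) → C = 24

The minimum is at (0, 0). Substituting into each constraint, equality holds for C4 and C7; the remaining constraints have slack.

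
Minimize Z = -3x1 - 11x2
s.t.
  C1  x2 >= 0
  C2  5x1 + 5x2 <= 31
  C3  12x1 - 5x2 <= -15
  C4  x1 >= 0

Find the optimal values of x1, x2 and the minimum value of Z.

Corner points and Z = -3x1 - 11x2:
  (16/17, 447/85) → Z = -5157/85
  (0, 31/5) → Z = -341/5
  (0, 3) → Z = -33

The binding constraints are 5x1 + 5x2 = 31 and x1 = 0.
Solving simultaneously gives x1 = 0, x2 = 31/5.

x1 = 0, x2 = 31/5, minimum Z = -341/5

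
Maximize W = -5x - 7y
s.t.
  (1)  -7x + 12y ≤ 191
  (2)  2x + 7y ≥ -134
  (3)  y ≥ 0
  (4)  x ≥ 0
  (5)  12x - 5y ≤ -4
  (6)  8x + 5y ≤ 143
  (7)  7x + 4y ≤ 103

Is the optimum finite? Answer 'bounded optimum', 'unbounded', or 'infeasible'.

Feasible corners and W = -5x - 7y:
  (0, 191/12) → W = -1337/12
  (59/14, 147/8) → W = -8383/56
  (0, 4/5) → W = -28/5
  (499/83, 1264/83) → W = -11343/83
The feasible region has finitely many vertices and no improving ray; the maximum is -28/5 at (0, 4/5).

bounded optimum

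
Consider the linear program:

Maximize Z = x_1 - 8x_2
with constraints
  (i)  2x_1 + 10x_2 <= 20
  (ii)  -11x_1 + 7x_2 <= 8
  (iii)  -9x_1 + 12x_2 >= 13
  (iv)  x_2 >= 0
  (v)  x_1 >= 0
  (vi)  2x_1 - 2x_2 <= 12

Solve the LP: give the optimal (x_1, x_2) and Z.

Extreme points and Z = x_1 - 8x_2:
  (15/31, 59/31) → Z = -457/31
  (55/57, 103/57) → Z = -769/57
  (0, 8/7) → Z = -64/7
  (0, 13/12) → Z = -26/3

x_1 = 0, x_2 = 13/12, maximum Z = -26/3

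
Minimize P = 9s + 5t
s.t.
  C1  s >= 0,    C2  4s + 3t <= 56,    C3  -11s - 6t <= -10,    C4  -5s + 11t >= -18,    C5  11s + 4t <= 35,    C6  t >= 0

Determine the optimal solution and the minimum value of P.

Feasible corners and P = 9s + 5t:
  (0, 5/3) → P = 25/3
  (0, 35/4) → P = 175/4
  (10/11, 0) → P = 90/11
  (35/11, 0) → P = 315/11

The optimum lies where -11s - 6t = -10 and t = 0.
Solving simultaneously gives s = 10/11, t = 0.

s = 10/11, t = 0, minimum P = 90/11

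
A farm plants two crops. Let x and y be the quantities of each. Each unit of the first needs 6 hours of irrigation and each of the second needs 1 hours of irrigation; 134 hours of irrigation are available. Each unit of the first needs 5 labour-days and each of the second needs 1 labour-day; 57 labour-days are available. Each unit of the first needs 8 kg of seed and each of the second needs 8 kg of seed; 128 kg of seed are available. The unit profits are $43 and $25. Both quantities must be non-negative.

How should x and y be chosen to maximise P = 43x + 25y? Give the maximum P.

x = 41/4, y = 23/4, maximum P = 1169/2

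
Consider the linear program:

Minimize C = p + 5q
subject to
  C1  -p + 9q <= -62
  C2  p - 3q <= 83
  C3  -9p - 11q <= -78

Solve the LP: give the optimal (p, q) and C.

Vertices and C = p + 5q:
  (187/2, 7/2) → C = 111
  (346/23, -120/23) → C = -254/23
  (1147/38, -669/38) → C = -1099/19

The optimum lies where p - 3q = 83 and -9p - 11q = -78.
Solving simultaneously gives p = 1147/38, q = -669/38.

p = 1147/38, q = -669/38, minimum C = -1099/19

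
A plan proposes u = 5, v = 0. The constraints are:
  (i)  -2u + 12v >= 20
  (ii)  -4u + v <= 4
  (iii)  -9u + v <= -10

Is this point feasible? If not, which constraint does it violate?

not feasible — violates (i)

Constraint (i): -2u + 12v = -10, which is not ≥ 20. All other constraints are satisfied.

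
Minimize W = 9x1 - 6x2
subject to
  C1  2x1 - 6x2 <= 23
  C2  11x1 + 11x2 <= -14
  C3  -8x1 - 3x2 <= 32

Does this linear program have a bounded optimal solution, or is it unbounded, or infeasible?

Feasible corners and W = 9x1 - 6x2:
  (169/88, -281/88) → W = 3207/88
  (-41/18, -124/27) → W = 127/18
  (-62/11, 48/11) → W = -846/11
The feasible region has finitely many vertices and no improving ray; the minimum is -846/11 at (-62/11, 48/11).

bounded optimum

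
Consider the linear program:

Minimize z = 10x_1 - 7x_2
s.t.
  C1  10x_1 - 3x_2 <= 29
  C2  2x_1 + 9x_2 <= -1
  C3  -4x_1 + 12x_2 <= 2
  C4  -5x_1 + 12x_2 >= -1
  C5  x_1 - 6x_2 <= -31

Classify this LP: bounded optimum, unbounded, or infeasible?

infeasible

The boundaries 2x_1 + 9x_2 = -1 and -4x_1 + 12x_2 = 2 meet at (-1/2, 0), but that point violates x_1 - 6x_2 ≤ -31. Every candidate vertex is excluded by some other constraint, so the feasible region is empty.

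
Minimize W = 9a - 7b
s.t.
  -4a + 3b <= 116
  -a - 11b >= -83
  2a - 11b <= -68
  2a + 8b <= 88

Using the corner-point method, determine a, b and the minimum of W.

At the optimal vertex, -4a + 3b = 116 and -a - 11b = -83.
Solving simultaneously gives a = -1027/47, b = 448/47.

a = -1027/47, b = 448/47, minimum W = -12379/47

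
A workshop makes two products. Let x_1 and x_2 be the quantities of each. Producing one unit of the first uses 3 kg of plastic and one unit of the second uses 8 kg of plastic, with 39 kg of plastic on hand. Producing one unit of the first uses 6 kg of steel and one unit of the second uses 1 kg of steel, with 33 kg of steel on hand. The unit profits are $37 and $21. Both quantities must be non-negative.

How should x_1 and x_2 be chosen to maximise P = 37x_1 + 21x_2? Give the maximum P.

x_1 = 5, x_2 = 3, maximum P = 248

Vertices and P = 37x_1 + 21x_2:
  (0, 0) → P = 0
  (0, 39/8) → P = 819/8
  (11/2, 0) → P = 407/2
  (5, 3) → P = 248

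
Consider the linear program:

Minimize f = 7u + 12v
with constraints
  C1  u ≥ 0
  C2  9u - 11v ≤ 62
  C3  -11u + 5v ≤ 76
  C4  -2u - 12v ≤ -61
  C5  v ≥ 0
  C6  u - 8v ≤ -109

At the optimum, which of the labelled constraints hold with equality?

C1 and C6

Extreme points and f = 7u + 12v:
  (0, 76/5) → f = 912/5
  (0, 109/8) → f = 327/2
  (1695/61, 1043/61) → f = 24381/61
The feasible region is unbounded (it extends along (5, 11), (11, 9)), but f strictly increases along every unbounded feasible direction, so there is no improving ray and the minimum is attained at a vertex.

The minimum is at (0, 109/8). Substituting into each constraint, equality holds for C1 and C6; the remaining constraints have slack.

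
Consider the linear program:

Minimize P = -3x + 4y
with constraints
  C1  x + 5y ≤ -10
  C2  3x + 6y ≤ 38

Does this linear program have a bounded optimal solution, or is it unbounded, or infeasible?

From the feasible point (250/9, -68/9), moving in the direction (6, -3) keeps every constraint satisfied while P decreases without bound.

unbounded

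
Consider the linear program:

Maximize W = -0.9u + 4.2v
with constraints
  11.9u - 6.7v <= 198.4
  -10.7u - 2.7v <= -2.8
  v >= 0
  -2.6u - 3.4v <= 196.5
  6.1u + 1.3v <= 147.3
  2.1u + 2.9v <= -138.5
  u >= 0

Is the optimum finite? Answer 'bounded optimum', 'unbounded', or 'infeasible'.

The boundaries 11.9u - 6.7v = 198.4 and v = 0 meet at (1984/119, 0), but that point violates 2.1u + 2.9v ≤ -138.5. Every candidate vertex is excluded by some other constraint, so the feasible region is empty.

infeasible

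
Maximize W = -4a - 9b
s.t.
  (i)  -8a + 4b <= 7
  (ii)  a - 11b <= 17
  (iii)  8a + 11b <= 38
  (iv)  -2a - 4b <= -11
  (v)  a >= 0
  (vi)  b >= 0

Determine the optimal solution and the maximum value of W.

a = 31/10, b = 6/5, maximum W = -116/5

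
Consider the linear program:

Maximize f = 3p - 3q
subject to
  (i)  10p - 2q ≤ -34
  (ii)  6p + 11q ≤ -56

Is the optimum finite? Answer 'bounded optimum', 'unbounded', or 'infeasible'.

From the feasible point (-243/61, -178/61), moving in the direction (-2, -10) keeps every constraint satisfied while f increases without bound.

unbounded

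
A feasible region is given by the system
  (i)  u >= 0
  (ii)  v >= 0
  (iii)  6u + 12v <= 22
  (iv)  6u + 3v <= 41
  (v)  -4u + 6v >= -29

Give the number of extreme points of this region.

3

Intersecting each pair of boundary lines and keeping only the points that satisfy every inequality leaves:
  (0, 0)
  (0, 11/6)
  (11/3, 0)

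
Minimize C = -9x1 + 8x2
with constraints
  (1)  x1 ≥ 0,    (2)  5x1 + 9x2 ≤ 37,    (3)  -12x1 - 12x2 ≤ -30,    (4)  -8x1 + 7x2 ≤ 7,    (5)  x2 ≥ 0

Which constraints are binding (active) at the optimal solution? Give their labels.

(2) and (5)

Feasible corners and C = -9x1 + 8x2:
  (196/107, 331/107) → C = 884/107
  (37/5, 0) → C = -333/5
  (7/10, 9/5) → C = 81/10
  (5/2, 0) → C = -45/2

The minimum is at (37/5, 0). Substituting into each constraint, equality holds for (2) and (5); the remaining constraints have slack.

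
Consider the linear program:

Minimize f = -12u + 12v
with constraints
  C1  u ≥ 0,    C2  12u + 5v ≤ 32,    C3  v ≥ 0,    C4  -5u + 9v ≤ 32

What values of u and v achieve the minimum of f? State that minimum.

u = 8/3, v = 0, minimum f = -32

The optimum lies where 12u + 5v = 32 and v = 0.
Solving simultaneously gives u = 8/3, v = 0.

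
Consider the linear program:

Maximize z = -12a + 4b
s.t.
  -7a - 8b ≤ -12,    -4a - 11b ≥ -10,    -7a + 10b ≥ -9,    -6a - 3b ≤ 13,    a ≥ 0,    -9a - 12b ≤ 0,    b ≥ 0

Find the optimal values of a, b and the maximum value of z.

a = 52/45, b = 22/45, maximum z = -536/45

Extreme points and z = -12a + 4b:
  (52/45, 22/45) → z = -536/45
  (32/21, 1/6) → z = -370/21
  (199/117, 34/117) → z = -2252/117

The binding constraints are -7a - 8b = -12 and -4a - 11b = -10.
Solving simultaneously gives a = 52/45, b = 22/45.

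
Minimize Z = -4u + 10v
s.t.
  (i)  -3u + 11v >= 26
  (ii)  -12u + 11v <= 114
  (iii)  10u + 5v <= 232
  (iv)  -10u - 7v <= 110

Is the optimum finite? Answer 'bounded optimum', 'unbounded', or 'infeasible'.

Feasible corners and Z = -4u + 10v:
  (-88/9, -10/33) → Z = 3572/99
  (2422/125, 956/125) → Z = -128/125
  (991/85, 1962/85) → Z = 15656/85
The feasible region has finitely many vertices and no improving ray; the minimum is -128/125 at (2422/125, 956/125).

bounded optimum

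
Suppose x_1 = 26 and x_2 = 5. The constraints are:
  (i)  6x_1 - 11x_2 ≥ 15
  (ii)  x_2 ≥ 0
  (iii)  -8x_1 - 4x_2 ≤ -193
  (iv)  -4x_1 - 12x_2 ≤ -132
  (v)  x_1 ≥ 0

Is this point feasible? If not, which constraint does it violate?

(i): 101 ≥ 15 ✓
(ii): 5 ≥ 0 ✓
(iii): -228 ≤ -193 ✓
(iv): -164 ≤ -132 ✓
(v): 26 ≥ 0 ✓

feasible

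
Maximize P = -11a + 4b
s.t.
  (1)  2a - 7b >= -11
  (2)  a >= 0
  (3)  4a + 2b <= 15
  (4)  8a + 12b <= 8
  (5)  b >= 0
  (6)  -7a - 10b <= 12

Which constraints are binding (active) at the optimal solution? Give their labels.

Vertices and P = -11a + 4b:
  (0, 2/3) → P = 8/3
  (0, 0) → P = 0
  (1, 0) → P = -11

The maximum is at (0, 2/3). Substituting into each constraint, equality holds for (2) and (4); the remaining constraints have slack.

(2) and (4)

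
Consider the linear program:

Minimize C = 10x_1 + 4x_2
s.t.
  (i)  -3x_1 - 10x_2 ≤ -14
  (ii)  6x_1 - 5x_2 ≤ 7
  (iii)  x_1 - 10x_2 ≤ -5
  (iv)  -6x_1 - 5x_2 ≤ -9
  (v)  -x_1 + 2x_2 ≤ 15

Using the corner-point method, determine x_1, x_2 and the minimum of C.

Extreme points and C = 10x_1 + 4x_2:
  (28/15, 21/25) → C = 1652/75
  (4/9, 19/15) → C = 428/45
  (89/7, 97/7) → C = 1278/7
  (-57/17, 99/17) → C = -174/17

The binding constraints are -6x_1 - 5x_2 = -9 and -x_1 + 2x_2 = 15.
Solving simultaneously gives x_1 = -57/17, x_2 = 99/17.

x_1 = -57/17, x_2 = 99/17, minimum C = -174/17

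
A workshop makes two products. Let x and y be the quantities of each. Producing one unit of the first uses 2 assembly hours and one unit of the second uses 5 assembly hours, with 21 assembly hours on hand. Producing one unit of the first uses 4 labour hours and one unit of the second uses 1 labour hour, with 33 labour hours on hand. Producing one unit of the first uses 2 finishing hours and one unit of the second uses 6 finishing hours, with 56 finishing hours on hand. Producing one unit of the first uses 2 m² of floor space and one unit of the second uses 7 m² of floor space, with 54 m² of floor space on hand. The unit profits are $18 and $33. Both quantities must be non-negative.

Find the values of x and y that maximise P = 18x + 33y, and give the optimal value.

x = 8, y = 1, maximum P = 177

Corner points and P = 18x + 33y:
  (0, 0) → P = 0
  (0, 21/5) → P = 693/5
  (33/4, 0) → P = 297/2
  (8, 1) → P = 177

The optimum lies where 2x + 5y = 21 and 4x + y = 33.
Solving simultaneously gives x = 8, y = 1.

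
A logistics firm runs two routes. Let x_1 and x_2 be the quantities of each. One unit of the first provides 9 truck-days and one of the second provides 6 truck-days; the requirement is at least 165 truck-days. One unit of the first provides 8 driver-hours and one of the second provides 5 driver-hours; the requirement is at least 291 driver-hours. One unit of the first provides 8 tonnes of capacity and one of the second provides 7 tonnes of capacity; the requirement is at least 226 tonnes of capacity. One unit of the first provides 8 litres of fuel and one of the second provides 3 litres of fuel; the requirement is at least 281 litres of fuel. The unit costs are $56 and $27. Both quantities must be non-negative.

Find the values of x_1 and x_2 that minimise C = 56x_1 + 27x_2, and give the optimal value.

x_1 = 133/4, x_2 = 5, minimum C = 1997

The feasible region is unbounded (it extends along (0, 1), (1, 0)), but C strictly increases along every unbounded feasible direction, so there is no improving ray and the minimum is attained at a vertex.

At the optimal vertex, 8x_1 + 5x_2 = 291 and 8x_1 + 3x_2 = 281.
Solving simultaneously gives x_1 = 133/4, x_2 = 5.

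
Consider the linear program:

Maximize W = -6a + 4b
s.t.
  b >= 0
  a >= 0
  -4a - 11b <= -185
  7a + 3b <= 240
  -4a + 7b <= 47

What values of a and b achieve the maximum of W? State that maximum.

a = 389/36, b = 116/9, maximum W = -239/18

The optimum lies where -4a - 11b = -185 and -4a + 7b = 47.
Solving simultaneously gives a = 389/36, b = 116/9.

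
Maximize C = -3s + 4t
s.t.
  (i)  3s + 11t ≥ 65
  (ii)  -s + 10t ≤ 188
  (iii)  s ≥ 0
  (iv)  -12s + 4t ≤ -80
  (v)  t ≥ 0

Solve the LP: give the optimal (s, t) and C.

s = 388/29, t = 584/29, maximum C = 1172/29

Extreme points and C = -3s + 4t:
  (95/12, 15/4) → C = -35/4
  (65/3, 0) → C = -65
  (388/29, 584/29) → C = 1172/29
The feasible region is unbounded (it extends along (10, 1), (1, 0)), but C strictly decreases along every unbounded feasible direction, so there is no improving ray and the maximum is attained at a vertex.

The binding constraints are -s + 10t = 188 and -12s + 4t = -80.
Solving simultaneously gives s = 388/29, t = 584/29.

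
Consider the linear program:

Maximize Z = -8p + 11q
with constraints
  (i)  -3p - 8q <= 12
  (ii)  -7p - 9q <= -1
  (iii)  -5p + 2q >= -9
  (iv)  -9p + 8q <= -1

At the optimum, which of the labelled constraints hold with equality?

Feasible corners and Z = -8p + 11q:
  (83/59, -58/59) → Z = -1302/59
  (17/137, 2/137) → Z = -114/137
  (35/11, 38/11) → Z = 138/11

The maximum is at (35/11, 38/11). Substituting into each constraint, equality holds for (iii) and (iv); the remaining constraints have slack.

(iii) and (iv)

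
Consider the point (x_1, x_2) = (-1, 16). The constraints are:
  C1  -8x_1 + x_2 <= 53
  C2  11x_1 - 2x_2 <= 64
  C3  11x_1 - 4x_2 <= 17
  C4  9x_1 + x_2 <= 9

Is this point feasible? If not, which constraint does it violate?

feasible

C1: 24 ≤ 53 ✓
C2: -43 ≤ 64 ✓
C3: -75 ≤ 17 ✓
C4: 7 ≤ 9 ✓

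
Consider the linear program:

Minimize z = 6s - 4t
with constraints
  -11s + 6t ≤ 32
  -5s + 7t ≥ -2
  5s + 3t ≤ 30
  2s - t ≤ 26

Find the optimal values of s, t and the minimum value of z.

Vertices and z = 6s - 4t:
  (-236/47, -182/47) → z = -688/47
  (4/3, 70/9) → z = -208/9
  (108/25, 14/5) → z = 368/25

The binding constraints are -11s + 6t = 32 and 5s + 3t = 30.
Solving simultaneously gives s = 4/3, t = 70/9.

s = 4/3, t = 70/9, minimum z = -208/9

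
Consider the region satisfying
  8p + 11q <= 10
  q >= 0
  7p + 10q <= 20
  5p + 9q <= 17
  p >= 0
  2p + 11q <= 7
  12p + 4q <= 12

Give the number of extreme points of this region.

5

Pairwise boundary intersections that survive every other constraint:
  (1/2, 6/11)
  (23/25, 6/25)
  (0, 0)
  (1, 0)
  (0, 7/11)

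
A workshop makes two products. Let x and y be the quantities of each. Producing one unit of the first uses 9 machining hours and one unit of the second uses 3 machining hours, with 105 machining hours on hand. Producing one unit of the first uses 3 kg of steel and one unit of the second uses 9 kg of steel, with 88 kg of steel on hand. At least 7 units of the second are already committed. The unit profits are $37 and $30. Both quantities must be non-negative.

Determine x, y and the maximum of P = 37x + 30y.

Feasible corners and P = 37x + 30y:
  (0, 88/9) → P = 880/3
  (0, 7) → P = 210
  (25/3, 7) → P = 1555/3

The binding constraints are 3x + 9y = 88 and y = 7.
Solving simultaneously gives x = 25/3, y = 7.

x = 25/3, y = 7, maximum P = 1555/3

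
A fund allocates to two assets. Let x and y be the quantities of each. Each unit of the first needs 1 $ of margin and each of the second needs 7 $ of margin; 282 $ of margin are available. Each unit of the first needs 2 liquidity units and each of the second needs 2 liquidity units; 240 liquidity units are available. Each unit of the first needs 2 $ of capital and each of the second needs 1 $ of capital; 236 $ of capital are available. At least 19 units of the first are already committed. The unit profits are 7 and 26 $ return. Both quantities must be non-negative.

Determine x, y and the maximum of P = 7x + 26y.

At the optimal vertex, x + 7y = 282 and 2x + 2y = 240.
Solving simultaneously gives x = 93, y = 27.

x = 93, y = 27, maximum P = 1353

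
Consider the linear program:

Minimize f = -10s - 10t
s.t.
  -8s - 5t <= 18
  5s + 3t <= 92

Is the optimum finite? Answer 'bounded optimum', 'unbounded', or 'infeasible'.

unbounded

From the feasible point (514, -826), moving in the direction (-5, 8) keeps every constraint satisfied while f decreases without bound.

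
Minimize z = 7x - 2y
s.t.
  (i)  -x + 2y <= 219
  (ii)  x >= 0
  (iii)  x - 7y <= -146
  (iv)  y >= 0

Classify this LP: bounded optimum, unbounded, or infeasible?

bounded optimum

Corner points and z = 7x - 2y:
  (0, 219/2) → z = -219
  (0, 146/7) → z = -292/7
The feasible region has finitely many vertices and no improving ray; the minimum is -219 at (0, 219/2).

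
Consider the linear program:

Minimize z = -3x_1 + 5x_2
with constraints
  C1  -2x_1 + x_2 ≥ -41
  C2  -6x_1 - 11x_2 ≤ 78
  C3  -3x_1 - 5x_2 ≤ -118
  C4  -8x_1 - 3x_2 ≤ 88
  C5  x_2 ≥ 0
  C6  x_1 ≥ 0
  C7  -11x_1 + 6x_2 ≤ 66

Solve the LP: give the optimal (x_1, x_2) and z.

x_1 = 323/13, x_2 = 113/13, minimum z = -404/13

Extreme points and z = -3x_1 + 5x_2:
  (323/13, 113/13) → z = -404/13
  (312, 583) → z = 1979
  (378/73, 1496/73) → z = 6346/73

At the optimal vertex, -2x_1 + x_2 = -41 and -3x_1 - 5x_2 = -118.
Solving simultaneously gives x_1 = 323/13, x_2 = 113/13.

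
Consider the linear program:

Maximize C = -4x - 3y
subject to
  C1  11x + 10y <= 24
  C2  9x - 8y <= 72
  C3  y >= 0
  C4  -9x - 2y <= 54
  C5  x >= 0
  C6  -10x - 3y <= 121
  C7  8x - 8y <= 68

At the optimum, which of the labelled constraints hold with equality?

Corner points and C = -4x - 3y:
  (24/11, 0) → C = -96/11
  (0, 12/5) → C = -36/5
  (0, 0) → C = 0

The maximum is at (0, 0). Substituting into each constraint, equality holds for C3 and C5; the remaining constraints have slack.

C3 and C5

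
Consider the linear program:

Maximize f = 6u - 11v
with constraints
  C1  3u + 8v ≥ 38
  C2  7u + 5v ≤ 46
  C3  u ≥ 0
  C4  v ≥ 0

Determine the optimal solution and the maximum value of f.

Feasible corners and f = 6u - 11v:
  (178/41, 128/41) → f = -340/41
  (0, 19/4) → f = -209/4
  (0, 46/5) → f = -506/5

At the optimal vertex, 3u + 8v = 38 and 7u + 5v = 46.
Solving simultaneously gives u = 178/41, v = 128/41.

u = 178/41, v = 128/41, maximum f = -340/41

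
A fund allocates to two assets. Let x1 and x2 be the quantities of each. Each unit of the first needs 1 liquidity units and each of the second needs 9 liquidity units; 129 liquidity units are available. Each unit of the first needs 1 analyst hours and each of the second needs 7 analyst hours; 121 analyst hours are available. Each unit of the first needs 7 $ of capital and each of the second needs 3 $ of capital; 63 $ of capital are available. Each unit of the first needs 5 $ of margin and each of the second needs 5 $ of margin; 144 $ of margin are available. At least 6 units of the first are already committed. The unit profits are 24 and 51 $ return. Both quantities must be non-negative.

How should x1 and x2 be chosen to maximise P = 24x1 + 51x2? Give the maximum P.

x1 = 6, x2 = 7, maximum P = 501

Vertices and P = 24x1 + 51x2:
  (9, 0) → P = 216
  (6, 0) → P = 144
  (6, 7) → P = 501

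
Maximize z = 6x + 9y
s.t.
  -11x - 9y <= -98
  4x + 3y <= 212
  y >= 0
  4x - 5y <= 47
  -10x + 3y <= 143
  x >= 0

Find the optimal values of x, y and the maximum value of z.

Vertices and z = 6x + 9y:
  (98/11, 0) → z = 588/11
  (0, 98/9) → z = 98
  (1201/32, 165/8) → z = 6573/16
  (69/14, 1346/21) → z = 4245/7
  (47/4, 0) → z = 141/2
  (0, 143/3) → z = 429

At the optimal vertex, 4x + 3y = 212 and -10x + 3y = 143.
Solving simultaneously gives x = 69/14, y = 1346/21.

x = 69/14, y = 1346/21, maximum z = 4245/7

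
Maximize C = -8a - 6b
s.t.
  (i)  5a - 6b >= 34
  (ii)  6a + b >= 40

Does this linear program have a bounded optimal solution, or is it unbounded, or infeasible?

From the feasible point (274/41, -4/41), moving in the direction (1, -6) keeps every constraint satisfied while C increases without bound.

unbounded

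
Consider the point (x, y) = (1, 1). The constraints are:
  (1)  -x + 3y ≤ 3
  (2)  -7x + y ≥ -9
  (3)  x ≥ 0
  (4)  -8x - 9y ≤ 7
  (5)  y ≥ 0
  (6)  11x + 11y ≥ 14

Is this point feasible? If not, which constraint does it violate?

(1): 2 ≤ 3 ✓
(2): -6 ≥ -9 ✓
(3): 1 ≥ 0 ✓
(4): -17 ≤ 7 ✓
(5): 1 ≥ 0 ✓
(6): 22 ≥ 14 ✓

feasible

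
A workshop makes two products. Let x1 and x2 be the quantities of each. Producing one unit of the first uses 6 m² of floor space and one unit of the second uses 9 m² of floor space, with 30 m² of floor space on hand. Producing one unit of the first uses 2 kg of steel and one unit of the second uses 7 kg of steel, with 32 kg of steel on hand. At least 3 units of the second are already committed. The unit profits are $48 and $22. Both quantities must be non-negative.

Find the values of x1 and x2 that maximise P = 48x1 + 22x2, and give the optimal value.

Extreme points and P = 48x1 + 22x2:
  (0, 10/3) → P = 220/3
  (0, 3) → P = 66
  (1/2, 3) → P = 90

x1 = 1/2, x2 = 3, maximum P = 90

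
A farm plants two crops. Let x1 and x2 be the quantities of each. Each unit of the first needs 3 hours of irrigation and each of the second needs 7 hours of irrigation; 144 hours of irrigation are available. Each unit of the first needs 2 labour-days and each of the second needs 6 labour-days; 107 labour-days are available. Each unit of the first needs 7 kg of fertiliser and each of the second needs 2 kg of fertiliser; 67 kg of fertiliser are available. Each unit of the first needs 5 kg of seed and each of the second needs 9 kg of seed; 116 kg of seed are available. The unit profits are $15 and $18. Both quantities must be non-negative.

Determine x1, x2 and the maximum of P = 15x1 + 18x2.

x1 = 7, x2 = 9, maximum P = 267

Vertices and P = 15x1 + 18x2:
  (0, 0) → P = 0
  (0, 116/9) → P = 232
  (67/7, 0) → P = 1005/7
  (7, 9) → P = 267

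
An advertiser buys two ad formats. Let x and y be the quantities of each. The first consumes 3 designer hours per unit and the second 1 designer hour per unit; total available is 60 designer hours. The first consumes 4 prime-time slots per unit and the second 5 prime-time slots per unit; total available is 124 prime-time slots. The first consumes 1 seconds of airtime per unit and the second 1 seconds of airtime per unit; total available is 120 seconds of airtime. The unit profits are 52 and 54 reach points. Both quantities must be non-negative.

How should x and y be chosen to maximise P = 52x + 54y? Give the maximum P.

x = 16, y = 12, maximum P = 1480

At the optimal vertex, 3x + y = 60 and 4x + 5y = 124.
Solving simultaneously gives x = 16, y = 12.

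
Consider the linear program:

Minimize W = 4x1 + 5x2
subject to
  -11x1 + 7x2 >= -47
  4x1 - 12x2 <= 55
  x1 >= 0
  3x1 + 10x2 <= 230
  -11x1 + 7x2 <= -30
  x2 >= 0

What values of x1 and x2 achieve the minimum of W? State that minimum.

x1 = 30/11, x2 = 0, minimum W = 120/11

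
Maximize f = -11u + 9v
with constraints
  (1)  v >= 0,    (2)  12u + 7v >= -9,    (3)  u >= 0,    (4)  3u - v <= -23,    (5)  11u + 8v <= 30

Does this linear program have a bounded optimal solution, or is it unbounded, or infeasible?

infeasible

The boundaries v = 0 and u = 0 meet at (0, 0), but that point violates 3u - v ≤ -23. Every candidate vertex is excluded by some other constraint, so the feasible region is empty.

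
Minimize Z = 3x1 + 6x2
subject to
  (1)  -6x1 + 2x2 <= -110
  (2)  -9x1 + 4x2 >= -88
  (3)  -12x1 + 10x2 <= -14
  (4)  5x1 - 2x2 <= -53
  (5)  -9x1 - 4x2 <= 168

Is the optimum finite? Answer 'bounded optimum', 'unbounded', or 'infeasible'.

infeasible

The boundaries -6x1 + 2x2 = -110 and 5x1 - 2x2 = -53 meet at (163, 434), but that point violates -12x1 + 10x2 ≤ -14. Every candidate vertex is excluded by some other constraint, so the feasible region is empty.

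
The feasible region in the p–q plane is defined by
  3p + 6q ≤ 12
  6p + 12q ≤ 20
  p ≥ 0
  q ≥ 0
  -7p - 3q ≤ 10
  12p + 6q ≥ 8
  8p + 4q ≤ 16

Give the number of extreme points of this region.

Pairwise boundary intersections that survive every other constraint:
  (0, 5/3)
  (14/9, 8/9)
  (0, 4/3)
  (2/3, 0)
  (2, 0)

5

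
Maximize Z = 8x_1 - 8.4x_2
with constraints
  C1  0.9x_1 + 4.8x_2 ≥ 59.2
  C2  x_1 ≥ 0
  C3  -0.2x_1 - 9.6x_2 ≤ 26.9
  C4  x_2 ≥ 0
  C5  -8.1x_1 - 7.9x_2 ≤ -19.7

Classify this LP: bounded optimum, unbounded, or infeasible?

From the feasible point (0, 37/3), moving in the direction (1, 0) keeps every constraint satisfied while Z increases without bound.

unbounded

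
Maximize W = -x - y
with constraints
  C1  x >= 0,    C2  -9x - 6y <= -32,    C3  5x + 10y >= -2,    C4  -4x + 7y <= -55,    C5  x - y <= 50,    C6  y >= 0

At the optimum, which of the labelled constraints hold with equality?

C4 and C6

Feasible corners and W = -x - y:
  (295/3, 145/3) → W = -440/3
  (55/4, 0) → W = -55/4
  (50, 0) → W = -50

The maximum is at (55/4, 0). Substituting into each constraint, equality holds for C4 and C6; the remaining constraints have slack.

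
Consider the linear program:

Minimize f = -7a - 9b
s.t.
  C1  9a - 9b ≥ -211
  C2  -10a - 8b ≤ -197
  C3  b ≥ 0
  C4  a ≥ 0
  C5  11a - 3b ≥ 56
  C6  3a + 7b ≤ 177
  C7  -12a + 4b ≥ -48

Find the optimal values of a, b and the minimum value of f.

a = 87/8, b = 165/8, minimum f = -1047/4

Vertices and f = -7a - 9b:
  (923/86, 1779/86) → f = -11236/43
  (10, 18) → f = -232
  (87/8, 165/8) → f = -1047/4

The binding constraints are 3a + 7b = 177 and -12a + 4b = -48.
Solving simultaneously gives a = 87/8, b = 165/8.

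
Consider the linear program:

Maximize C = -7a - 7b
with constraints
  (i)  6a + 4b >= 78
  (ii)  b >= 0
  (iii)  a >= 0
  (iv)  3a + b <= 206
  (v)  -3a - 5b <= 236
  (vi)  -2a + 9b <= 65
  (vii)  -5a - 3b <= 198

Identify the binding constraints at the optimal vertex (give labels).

(i) and (ii)

Extreme points and C = -7a - 7b:
  (13, 0) → C = -91
  (221/31, 273/31) → C = -3458/31
  (206/3, 0) → C = -1442/3
  (1789/29, 607/29) → C = -16772/29

The maximum is at (13, 0). Substituting into each constraint, equality holds for (i) and (ii); the remaining constraints have slack.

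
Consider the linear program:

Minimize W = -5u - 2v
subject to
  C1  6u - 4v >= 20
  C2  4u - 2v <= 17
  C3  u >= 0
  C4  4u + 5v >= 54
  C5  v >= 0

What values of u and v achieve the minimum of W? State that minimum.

u = 7, v = 11/2, minimum W = -46

Extreme points and W = -5u - 2v:
  (7, 11/2) → W = -46
  (158/23, 122/23) → W = -1034/23
  (193/28, 37/7) → W = -1261/28

The optimum lies where 6u - 4v = 20 and 4u - 2v = 17.
Solving simultaneously gives u = 7, v = 11/2.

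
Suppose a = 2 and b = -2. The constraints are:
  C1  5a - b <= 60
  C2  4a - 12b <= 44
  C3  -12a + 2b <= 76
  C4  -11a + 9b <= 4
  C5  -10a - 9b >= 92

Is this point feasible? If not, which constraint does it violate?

not feasible — violates C5

Constraint C5: -10a - 9b = -2, which is not ≥ 92. All other constraints are satisfied.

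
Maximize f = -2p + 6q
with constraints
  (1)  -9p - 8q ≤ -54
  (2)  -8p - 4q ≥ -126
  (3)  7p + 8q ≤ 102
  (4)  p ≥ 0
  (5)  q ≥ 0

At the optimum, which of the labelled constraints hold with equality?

Feasible corners and f = -2p + 6q:
  (0, 27/4) → f = 81/2
  (6, 0) → f = -12
  (0, 51/4) → f = 153/2
  (102/7, 0) → f = -204/7

The maximum is at (0, 51/4). Substituting into each constraint, equality holds for (3) and (4); the remaining constraints have slack.

(3) and (4)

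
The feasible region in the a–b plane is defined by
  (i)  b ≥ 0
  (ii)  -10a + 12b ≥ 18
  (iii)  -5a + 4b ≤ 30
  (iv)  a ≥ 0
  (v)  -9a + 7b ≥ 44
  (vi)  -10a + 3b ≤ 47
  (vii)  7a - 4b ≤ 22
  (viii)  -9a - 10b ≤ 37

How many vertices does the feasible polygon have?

Pairwise boundary intersections that survive every other constraint:
  (0, 15/2)
  (26, 40)
  (0, 44/7)
  (330/13, 506/13)

4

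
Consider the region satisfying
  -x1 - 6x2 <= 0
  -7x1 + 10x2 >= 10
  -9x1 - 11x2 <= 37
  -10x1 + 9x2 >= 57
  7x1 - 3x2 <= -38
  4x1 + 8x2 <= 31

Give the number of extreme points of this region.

4

Pairwise boundary intersections that survive every other constraint:
  (-222/43, 37/43)
  (-76/15, 38/45)
  (-91/4, 61/4)
  (-211/68, 369/68)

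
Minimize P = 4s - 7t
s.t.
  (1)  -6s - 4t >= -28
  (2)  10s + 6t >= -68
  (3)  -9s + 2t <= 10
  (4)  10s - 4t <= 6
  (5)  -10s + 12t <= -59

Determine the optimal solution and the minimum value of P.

s = -41/20, t = -53/8, minimum P = 1527/40

The binding constraints are 10s - 4t = 6 and -10s + 12t = -59.
Solving simultaneously gives s = -41/20, t = -53/8.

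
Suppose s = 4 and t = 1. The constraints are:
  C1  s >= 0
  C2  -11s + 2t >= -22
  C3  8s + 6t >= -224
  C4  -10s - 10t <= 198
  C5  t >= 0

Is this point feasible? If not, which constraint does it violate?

not feasible — violates C2

Constraint C2: -11s + 2t = -42, which is not ≥ -22. All other constraints are satisfied.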